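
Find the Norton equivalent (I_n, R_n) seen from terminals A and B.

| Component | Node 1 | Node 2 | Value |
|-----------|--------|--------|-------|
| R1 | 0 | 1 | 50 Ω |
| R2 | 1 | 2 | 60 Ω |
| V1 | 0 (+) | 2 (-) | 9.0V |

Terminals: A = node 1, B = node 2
Find the Thévenin equivalent first; then I_n = V_th/R_th and R_n = R_th.
Step 1 — V_th is the open-circuit voltage V_A - V_B (nothing connected across the terminals).
Nodal analysis, taking node 2 as the 0 V reference.
Source V1 fixes V_0 = 9 V.
KCL at each unknown node (sum of currents leaving = 0; resistances in Ω):
  Node 1: (V_1 - 9)/50 + (V_1 - 0)/60 = 0
Collecting terms: 0.03667 × V_1 = 0.18  =>  V_1 = 4.909 V
V_th = V_1 - V_2 = 4.909 - 0 = 4.909 V
Step 2 — R_th: zero the source — replace V1 by a short circuit (node 2 merges into node 0) — and find the resistance seen between A (node 1) and B (node 0).
Reduce the network between node 1 (A) and node 0 (B) by series/parallel combination:
  Rp1 = R1 ‖ R2 (parallel, both between nodes 0 and 1) = 1/(1/50 + 1/60) = 27.27 Ω
R_th = 27.27 Ω
I_n = V_th/R_th = 4.909/27.27 = 0.18 A, and R_n = R_th = 27.27 Ω

Final answer: I_n = 0.18 A, R_n = 27.27 Ω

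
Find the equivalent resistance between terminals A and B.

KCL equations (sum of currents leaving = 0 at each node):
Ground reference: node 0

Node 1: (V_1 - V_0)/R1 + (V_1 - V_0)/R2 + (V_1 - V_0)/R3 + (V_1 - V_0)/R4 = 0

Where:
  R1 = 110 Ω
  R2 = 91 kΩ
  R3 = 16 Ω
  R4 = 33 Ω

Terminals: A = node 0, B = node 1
Reduce the network between node 0 (A) and node 1 (B) by series/parallel combination:
  Rp1 = R1 ‖ R2 ‖ R3 ‖ R4 (parallel, all between nodes 0 and 1) = 1/(1/110 + 1/91000 + 1/16 + 1/33) = 9.813 Ω
R_eq = 9.813 Ω

Final answer: 9.813 Ω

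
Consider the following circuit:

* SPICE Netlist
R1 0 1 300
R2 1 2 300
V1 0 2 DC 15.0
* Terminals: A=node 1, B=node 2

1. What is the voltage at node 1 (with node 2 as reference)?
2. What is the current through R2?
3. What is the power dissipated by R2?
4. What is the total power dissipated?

Nodal analysis, taking node 2 as the 0 V reference.
Source V1 fixes V_0 = 15 V.
KCL at each unknown node (sum of currents leaving = 0; resistances in Ω):
  Node 1: (V_1 - 15)/300 + (V_1 - 0)/300 = 0
Collecting terms: 0.006667 × V_1 = 0.05  =>  V_1 = 7.5 V
Part 1:
  Read off the nodal solution: V_1 = 7.5 V
Part 2:
  I_R2 = (V_1 - V_2)/R2 = (7.5 - 0)/300 = 0.025 A
  Magnitude: I_R2 = 0.025 A
Part 3:
  I_R2 = (V_1 - V_2)/R2 = (7.5 - 0)/300 = 0.025 A
  P_R2 = I_R2² × R2 = (0.025)² × 300 = 0.1875 W
Part 4:
  Power in each resistor, P = (ΔV)²/R:
    P_R1 = (15 - 7.5)²/300 = 0.1875 W
    P_R2 = (7.5 - 0)²/300 = 0.1875 W
  P_total = P_R1 + P_R2 = 0.375 W

Final answers:
1. V_1 = 7.5 V
2. I_R2 = 0.025 A
3. P_R2 = 0.1875 W
4. P_total = 0.375 W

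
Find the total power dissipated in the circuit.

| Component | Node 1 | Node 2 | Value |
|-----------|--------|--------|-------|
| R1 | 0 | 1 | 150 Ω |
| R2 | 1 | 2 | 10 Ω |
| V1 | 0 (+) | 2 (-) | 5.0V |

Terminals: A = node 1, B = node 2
Nodal analysis, taking node 2 as the 0 V reference.
Source V1 fixes V_0 = 5 V.
KCL at each unknown node (sum of currents leaving = 0; resistances in Ω):
  Node 1: (V_1 - 5)/150 + (V_1 - 0)/10 = 0
Collecting terms: 0.1067 × V_1 = 0.03333  =>  V_1 = 0.3125 V
Power in each resistor, P = (ΔV)²/R:
  P_R1 = (5 - 0.3125)²/150 = 0.1465 W
  P_R2 = (0.3125 - 0)²/10 = 0.009766 W
P_total = P_R1 + P_R2 = 0.1562 W

Final answer: 0.1562 W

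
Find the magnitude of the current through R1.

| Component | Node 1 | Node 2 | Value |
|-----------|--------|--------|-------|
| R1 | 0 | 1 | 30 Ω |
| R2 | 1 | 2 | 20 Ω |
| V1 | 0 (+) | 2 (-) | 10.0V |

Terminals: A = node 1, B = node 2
Nodal analysis, taking node 2 as the 0 V reference.
Source V1 fixes V_0 = 10 V.
KCL at each unknown node (sum of currents leaving = 0; resistances in Ω):
  Node 1: (V_1 - 10)/30 + (V_1 - 0)/20 = 0
Collecting terms: 0.08333 × V_1 = 0.3333  =>  V_1 = 4 V
I_R1 = (V_0 - V_1)/R1 = (10 - 4)/30 = 0.2 A
|I_R1| = 0.2 A

Final answer: |I_R1| = 0.2 A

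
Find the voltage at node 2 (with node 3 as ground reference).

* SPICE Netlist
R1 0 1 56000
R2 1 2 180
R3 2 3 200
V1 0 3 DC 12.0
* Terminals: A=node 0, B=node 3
Nodal analysis, taking node 3 as the 0 V reference.
Source V1 fixes V_0 = 12 V.
KCL at each unknown node (sum of currents leaving = 0; resistances in Ω):
  Node 1: (V_1 - 12)/56000 + (V_1 - V_2)/180 = 0
  Node 2: (V_2 - V_1)/180 + (V_2 - 0)/200 = 0
Collecting terms (coefficients in siemens):
  0.005573·V_1 - 0.005556·V_2 = 0.0002143
  0.01056·V_2 - 0.005556·V_1 = 0
Determinant D = (0.005573)(0.01056) - (-0.005556)(-0.005556) = 0.00002797
V_1 = [(0.0002143)(0.01056) - (-0.005556)(0)]/D = 0.08088 V
V_2 = [(0.005573)(0) - (0.0002143)(-0.005556)]/D = 0.04257 V
The requested potential is V_2 = 0.04257 V.

Final answer: V_2 = 0.04257 V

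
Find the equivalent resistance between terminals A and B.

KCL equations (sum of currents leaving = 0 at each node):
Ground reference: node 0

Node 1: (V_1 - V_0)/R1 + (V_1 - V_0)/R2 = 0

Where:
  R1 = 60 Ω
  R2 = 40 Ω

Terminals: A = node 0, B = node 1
Reduce the network between node 0 (A) and node 1 (B) by series/parallel combination:
  Rp1 = R1 ‖ R2 (parallel, both between nodes 0 and 1) = 1/(1/60 + 1/40) = 24 Ω
R_eq = 24 Ω

Final answer: 24 Ω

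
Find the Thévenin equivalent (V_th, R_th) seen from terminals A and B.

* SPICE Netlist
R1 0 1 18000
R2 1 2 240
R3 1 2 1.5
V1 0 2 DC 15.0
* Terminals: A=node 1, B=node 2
Step 1 — V_th is the open-circuit voltage V_A - V_B (nothing connected across the terminals).
Nodal analysis, taking node 2 as the 0 V reference.
Source V1 fixes V_0 = 15 V.
KCL at each unknown node (sum of currents leaving = 0; resistances in Ω):
  Node 1: (V_1 - 15)/18000 + (V_1 - 0)/240 + (V_1 - 0)/1.5 = 0
Collecting terms: 0.6709 × V_1 = 0.0008333  =>  V_1 = 0.001242 V
V_th = V_1 - V_2 = 0.001242 - 0 = 0.001242 V
Step 2 — R_th: zero the source — replace V1 by a short circuit (node 2 merges into node 0) — and find the resistance seen between A (node 1) and B (node 0).
Reduce the network between node 1 (A) and node 0 (B) by series/parallel combination:
  Rp1 = R1 ‖ R2 ‖ R3 (parallel, all between nodes 0 and 1) = 1/(1/18000 + 1/240 + 1/1.5) = 1.491 Ω
R_th = 1.491 Ω

Final answer: V_th = 0.001242 V, R_th = 1.491 Ω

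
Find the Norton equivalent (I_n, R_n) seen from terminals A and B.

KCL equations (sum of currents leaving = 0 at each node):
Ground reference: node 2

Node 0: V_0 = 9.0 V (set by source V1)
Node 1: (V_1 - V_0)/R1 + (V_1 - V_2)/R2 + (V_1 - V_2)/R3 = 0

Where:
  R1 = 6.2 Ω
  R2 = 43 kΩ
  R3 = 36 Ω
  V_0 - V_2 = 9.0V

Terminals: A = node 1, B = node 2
Find the Thévenin equivalent first; then I_n = V_th/R_th and R_n = R_th.
Step 1 — V_th is the open-circuit voltage V_A - V_B (nothing connected across the terminals).
Nodal analysis, taking node 2 as the 0 V reference.
Source V1 fixes V_0 = 9 V.
KCL at each unknown node (sum of currents leaving = 0; resistances in Ω):
  Node 1: (V_1 - 9)/6.2 + (V_1 - 0)/43000 + (V_1 - 0)/36 = 0
Collecting terms: 0.1891 × V_1 = 1.452  =>  V_1 = 7.677 V
V_th = V_1 - V_2 = 7.677 - 0 = 7.677 V
Step 2 — R_th: zero the source — replace V1 by a short circuit (node 2 merges into node 0) — and find the resistance seen between A (node 1) and B (node 0).
Reduce the network between node 1 (A) and node 0 (B) by series/parallel combination:
  Rp1 = R1 ‖ R2 ‖ R3 (parallel, all between nodes 0 and 1) = 1/(1/6.2 + 1/43000 + 1/36) = 5.288 Ω
R_th = 5.288 Ω
I_n = V_th/R_th = 7.677/5.288 = 1.452 A, and R_n = R_th = 5.288 Ω

Final answer: I_n = 1.452 A, R_n = 5.288 Ω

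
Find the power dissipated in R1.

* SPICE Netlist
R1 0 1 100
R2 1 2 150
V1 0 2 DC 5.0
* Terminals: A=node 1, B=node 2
Nodal analysis, taking node 2 as the 0 V reference.
Source V1 fixes V_0 = 5 V.
KCL at each unknown node (sum of currents leaving = 0; resistances in Ω):
  Node 1: (V_1 - 5)/100 + (V_1 - 0)/150 = 0
Collecting terms: 0.01667 × V_1 = 0.05  =>  V_1 = 3 V
I_R1 = (V_0 - V_1)/R1 = (5 - 3)/100 = 0.02 A
P_R1 = I_R1² × R1 = (0.02)² × 100 = 0.04 W

Final answer: 0.04 W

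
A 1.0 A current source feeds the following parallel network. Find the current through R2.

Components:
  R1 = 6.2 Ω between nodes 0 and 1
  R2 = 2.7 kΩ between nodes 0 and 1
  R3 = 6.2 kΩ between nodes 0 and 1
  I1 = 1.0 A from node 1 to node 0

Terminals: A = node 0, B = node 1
All resistors sit directly between nodes 0 and 1, so they are in parallel and share one voltage V; the full source current 1 A splits among them.
1/R_par = 1/6.2 + 1/2700 + 1/6200 = 0.1618 S  =>  R_par = 6.18 Ω
V = I × R_par = 1 × 6.18 = 6.18 V
I_R2 = V/R2 = 6.18/2700 = 0.002289 A

Final answer: 0.002289 A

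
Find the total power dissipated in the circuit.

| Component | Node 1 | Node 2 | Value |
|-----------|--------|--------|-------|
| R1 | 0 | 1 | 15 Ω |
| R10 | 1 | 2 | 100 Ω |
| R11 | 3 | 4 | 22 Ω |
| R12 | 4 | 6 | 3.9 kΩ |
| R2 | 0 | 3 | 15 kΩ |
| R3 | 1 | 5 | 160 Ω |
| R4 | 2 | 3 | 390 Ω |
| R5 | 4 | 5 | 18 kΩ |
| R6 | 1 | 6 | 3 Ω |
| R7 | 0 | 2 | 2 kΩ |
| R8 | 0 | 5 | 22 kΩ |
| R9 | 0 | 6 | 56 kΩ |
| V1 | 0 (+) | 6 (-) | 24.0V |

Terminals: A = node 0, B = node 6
Nodal analysis, taking node 6 as the 0 V reference.
Source V1 fixes V_0 = 24 V.
KCL at each unknown node (sum of currents leaving = 0; resistances in Ω):
  Node 1: (V_1 - 24)/15 + (V_1 - V_5)/160 + (V_1 - 0)/3 + (V_1 - V_2)/100 = 0
  Node 2: (V_2 - V_3)/390 + (V_2 - 24)/2000 + (V_2 - V_1)/100 = 0
  Node 3: (V_3 - 24)/15000 + (V_3 - V_2)/390 + (V_3 - V_4)/22 = 0
  Node 4: (V_4 - V_5)/18000 + (V_4 - V_3)/22 + (V_4 - 0)/3900 = 0
  Node 5: (V_5 - V_1)/160 + (V_5 - V_4)/18000 + (V_5 - 24)/22000 = 0
Collecting terms (coefficients in siemens):
  0.4163·V_1 - 0.01·V_2 - 0.00625·V_5 = 1.6
  0.01306·V_2 - 0.01·V_1 - 0.002564·V_3 = 0.012
  0.04809·V_3 - 0.002564·V_2 - 0.04545·V_4 = 0.0016
  0.04577·V_4 - 0.04545·V_3 - 0.00005556·V_5 = 0
  0.006351·V_5 - 0.00625·V_1 - 0.00005556·V_4 = 0.001091
Solving these 5 simultaneous equations (Gaussian elimination) gives:
  V_1 = 4.026 V, V_2 = 4.974 V, V_3 = 4.959 V, V_4 = 4.931 V
  V_5 = 4.177 V
Power in each resistor, P = (ΔV)²/R:
  P_R1 = (24 - 4.026)²/15 = 26.6 W
  P_R2 = (24 - 4.959)²/15000 = 0.02417 W
  P_R3 = (4.026 - 4.177)²/160 = 0.0001423 W
  P_R4 = (4.974 - 4.959)²/390 = 0.0000005269 W
  P_R5 = (4.931 - 4.177)²/18000 = 0.00003156 W
  P_R6 = (4.026 - 0)²/3 = 5.403 W
  P_R7 = (24 - 4.974)²/2000 = 0.181 W
  P_R8 = (24 - 4.177)²/22000 = 0.01786 W
  P_R9 = (24 - 0)²/56000 = 0.01029 W
  P_R10 = (4.026 - 4.974)²/100 = 0.00898 W
  P_R11 = (4.959 - 4.931)²/22 = 0.00003753 W
  P_R12 = (4.931 - 0)²/3900 = 0.006234 W
P_total = P_R1 + P_R2 + P_R3 + P_R4 + P_R5 + P_R6 + P_R7 + P_R8 + P_R9 + P_R10 + P_R11 + P_R12 = 32.25 W

Final answer: 32.25 W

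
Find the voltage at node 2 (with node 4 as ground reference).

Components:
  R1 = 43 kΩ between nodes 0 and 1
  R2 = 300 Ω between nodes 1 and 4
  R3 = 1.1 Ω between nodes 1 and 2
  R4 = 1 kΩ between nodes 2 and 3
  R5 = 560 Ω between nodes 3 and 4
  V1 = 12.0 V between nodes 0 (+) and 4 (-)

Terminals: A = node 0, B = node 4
Nodal analysis, taking node 4 as the 0 V reference.
Source V1 fixes V_0 = 12 V.
KCL at each unknown node (sum of currents leaving = 0; resistances in Ω):
  Node 1: (V_1 - 12)/43000 + (V_1 - 0)/300 + (V_1 - V_2)/1.1 = 0
  Node 2: (V_2 - V_1)/1.1 + (V_2 - V_3)/1000 = 0
  Node 3: (V_3 - V_2)/1000 + (V_3 - 0)/560 = 0
Collecting terms (coefficients in siemens):
  0.9124·V_1 - 0.9091·V_2 = 0.0002791
  0.9101·V_2 - 0.9091·V_1 - 0.001·V_3 = 0
  0.002786·V_3 - 0.001·V_2 = 0
Solving these 3 simultaneous equations (Gaussian elimination) gives:
  V_1 = 0.06982 V, V_2 = 0.06977 V, V_3 = 0.02504 V
The requested potential is V_2 = 0.06977 V.

Final answer: V_2 = 0.06977 V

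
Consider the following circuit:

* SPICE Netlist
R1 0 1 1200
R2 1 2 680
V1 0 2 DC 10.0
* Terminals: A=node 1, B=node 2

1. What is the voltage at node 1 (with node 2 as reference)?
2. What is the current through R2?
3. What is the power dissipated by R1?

Nodal analysis, taking node 2 as the 0 V reference.
Source V1 fixes V_0 = 10 V.
KCL at each unknown node (sum of currents leaving = 0; resistances in Ω):
  Node 1: (V_1 - 10)/1200 + (V_1 - 0)/680 = 0
Collecting terms: 0.002304 × V_1 = 0.008333  =>  V_1 = 3.617 V
Part 1:
  Read off the nodal solution: V_1 = 3.617 V
Part 2:
  I_R2 = (V_1 - V_2)/R2 = (3.617 - 0)/680 = 0.005319 A
  Magnitude: I_R2 = 0.005319 A
Part 3:
  I_R1 = (V_0 - V_1)/R1 = (10 - 3.617)/1200 = 0.005319 A
  P_R1 = I_R1² × R1 = (0.005319)² × 1200 = 0.03395 W

Final answers:
1. V_1 = 3.617 V
2. I_R2 = 0.005319 A
3. P_R1 = 0.03395 W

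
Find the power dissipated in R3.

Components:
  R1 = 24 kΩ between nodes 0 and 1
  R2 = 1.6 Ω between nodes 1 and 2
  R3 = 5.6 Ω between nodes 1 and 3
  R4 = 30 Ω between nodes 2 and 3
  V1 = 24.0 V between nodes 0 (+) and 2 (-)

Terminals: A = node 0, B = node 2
Nodal analysis, taking node 2 as the 0 V reference.
Source V1 fixes V_0 = 24 V.
KCL at each unknown node (sum of currents leaving = 0; resistances in Ω):
  Node 1: (V_1 - 24)/24000 + (V_1 - 0)/1.6 + (V_1 - V_3)/5.6 = 0
  Node 3: (V_3 - V_1)/5.6 + (V_3 - 0)/30 = 0
Collecting terms (coefficients in siemens):
  0.8036·V_1 - 0.1786·V_3 = 0.001
  0.2119·V_3 - 0.1786·V_1 = 0
Determinant D = (0.8036)(0.2119) - (-0.1786)(-0.1786) = 0.1384
V_1 = [(0.001)(0.2119) - (-0.1786)(0)]/D = 0.001531 V
V_3 = [(0.8036)(0) - (0.001)(-0.1786)]/D = 0.00129 V
I_R3 = (V_1 - V_3)/R3 = (0.001531 - 0.00129)/5.6 = 0.00004301 A
P_R3 = I_R3² × R3 = (0.00004301)² × 5.6 = 0.00000001036 W

Final answer: 1.036e-08 W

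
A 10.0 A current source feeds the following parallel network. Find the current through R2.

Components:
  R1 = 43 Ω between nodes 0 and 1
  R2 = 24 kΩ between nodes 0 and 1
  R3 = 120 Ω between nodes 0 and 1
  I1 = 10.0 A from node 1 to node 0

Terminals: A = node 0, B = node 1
All resistors sit directly between nodes 0 and 1, so they are in parallel and share one voltage V; the full source current 10 A splits among them.
1/R_par = 1/43 + 1/24000 + 1/120 = 0.03163 S  =>  R_par = 31.61 Ω
V = I × R_par = 10 × 31.61 = 316.1 V
I_R2 = V/R2 = 316.1/24000 = 0.01317 A

Final answer: 0.01317 A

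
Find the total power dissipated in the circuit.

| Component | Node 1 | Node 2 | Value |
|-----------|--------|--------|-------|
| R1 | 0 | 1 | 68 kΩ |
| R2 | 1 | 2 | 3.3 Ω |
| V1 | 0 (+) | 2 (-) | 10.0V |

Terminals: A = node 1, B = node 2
Nodal analysis, taking node 2 as the 0 V reference.
Source V1 fixes V_0 = 10 V.
KCL at each unknown node (sum of currents leaving = 0; resistances in Ω):
  Node 1: (V_1 - 10)/68000 + (V_1 - 0)/3.3 = 0
Collecting terms: 0.303 × V_1 = 0.0001471  =>  V_1 = 0.0004853 V
Power in each resistor, P = (ΔV)²/R:
  P_R1 = (10 - 0.0004853)²/68000 = 0.00147 W
  P_R2 = (0.0004853 - 0)²/3.3 = 0.00000007136 W
P_total = P_R1 + P_R2 = 0.001471 W

Final answer: 0.001471 W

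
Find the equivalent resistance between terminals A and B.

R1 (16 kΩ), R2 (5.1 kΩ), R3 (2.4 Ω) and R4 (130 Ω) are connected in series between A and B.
Reduce the network between node 0 (A) and node 4 (B) by series/parallel combination:
  Rs1 = R1 + R2 (series, joined only at node 1) = 16000 + 5100 = 21100 Ω
  Rs2 = R3 + Rs1 (series, joined only at node 2) = 2.4 + 21100 = 21100 Ω
  Rs3 = R4 + Rs2 (series, joined only at node 3) = 130 + 21100 = 21230 Ω
R_eq = 21.23 kΩ

Final answer: 21.23 kΩ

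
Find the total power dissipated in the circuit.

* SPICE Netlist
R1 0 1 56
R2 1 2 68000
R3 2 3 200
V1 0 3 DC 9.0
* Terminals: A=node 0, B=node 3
Nodal analysis, taking node 3 as the 0 V reference.
Source V1 fixes V_0 = 9 V.
KCL at each unknown node (sum of currents leaving = 0; resistances in Ω):
  Node 1: (V_1 - 9)/56 + (V_1 - V_2)/68000 = 0
  Node 2: (V_2 - V_1)/68000 + (V_2 - 0)/200 = 0
Collecting terms (coefficients in siemens):
  0.01787·V_1 - 0.00001471·V_2 = 0.1607
  0.005015·V_2 - 0.00001471·V_1 = 0
Determinant D = (0.01787)(0.005015) - (-0.00001471)(-0.00001471) = 0.00008962
V_1 = [(0.1607)(0.005015) - (-0.00001471)(0)]/D = 8.993 V
V_2 = [(0.01787)(0) - (0.1607)(-0.00001471)]/D = 0.02637 V
Power in each resistor, P = (ΔV)²/R:
  P_R1 = (9 - 8.993)²/56 = 0.0000009736 W
  P_R2 = (8.993 - 0.02637)²/68000 = 0.001182 W
  P_R3 = (0.02637 - 0)²/200 = 0.000003477 W
P_total = P_R1 + P_R2 + P_R3 = 0.001187 W

Final answer: 0.001187 W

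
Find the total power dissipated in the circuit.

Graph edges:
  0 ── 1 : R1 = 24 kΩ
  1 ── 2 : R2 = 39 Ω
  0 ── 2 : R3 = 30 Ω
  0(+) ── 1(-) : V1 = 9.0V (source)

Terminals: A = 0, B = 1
Nodal analysis, taking node 1 as the 0 V reference.
Source V1 fixes V_0 = 9 V.
KCL at each unknown node (sum of currents leaving = 0; resistances in Ω):
  Node 2: (V_2 - 0)/39 + (V_2 - 9)/30 = 0
Collecting terms: 0.05897 × V_2 = 0.3  =>  V_2 = 5.087 V
Power in each resistor, P = (ΔV)²/R:
  P_R1 = (9 - 0)²/24000 = 0.003375 W
  P_R2 = (0 - 5.087)²/39 = 0.6635 W
  P_R3 = (9 - 5.087)²/30 = 0.5104 W
P_total = P_R1 + P_R2 + P_R3 = 1.177 W

Final answer: 1.177 W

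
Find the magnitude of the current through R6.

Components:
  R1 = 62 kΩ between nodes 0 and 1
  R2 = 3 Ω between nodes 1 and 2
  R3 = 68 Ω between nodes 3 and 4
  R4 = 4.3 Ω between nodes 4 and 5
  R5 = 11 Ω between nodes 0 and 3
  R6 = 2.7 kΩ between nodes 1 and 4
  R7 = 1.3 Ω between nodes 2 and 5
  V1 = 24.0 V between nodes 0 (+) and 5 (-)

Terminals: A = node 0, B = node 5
Nodal analysis, taking node 5 as the 0 V reference.
Source V1 fixes V_0 = 24 V.
KCL at each unknown node (sum of currents leaving = 0; resistances in Ω):
  Node 1: (V_1 - 24)/62000 + (V_1 - V_2)/3 + (V_1 - V_4)/2700 = 0
  Node 2: (V_2 - V_1)/3 + (V_2 - 0)/1.3 = 0
  Node 3: (V_3 - V_4)/68 + (V_3 - 24)/11 = 0
  Node 4: (V_4 - V_3)/68 + (V_4 - 0)/4.3 + (V_4 - V_1)/2700 = 0
Collecting terms (coefficients in siemens):
  0.3337·V_1 - 0.3333·V_2 - 0.0003704·V_4 = 0.0003871
  1.103·V_2 - 0.3333·V_1 = 0
  0.1056·V_3 - 0.01471·V_4 = 2.182
  0.2476·V_4 - 0.0003704·V_1 - 0.01471·V_3 = 0
Solving these 4 simultaneous equations (Gaussian elimination) gives:
  V_1 = 0.003629 V, V_2 = 0.001097 V, V_3 = 20.83 V, V_4 = 1.237 V
I_R6 = (V_1 - V_4)/R6 = (0.003629 - 1.237)/2700 = -0.0004568 A
|I_R6| = 0.0004568 A

Final answer: |I_R6| = 0.0004568 A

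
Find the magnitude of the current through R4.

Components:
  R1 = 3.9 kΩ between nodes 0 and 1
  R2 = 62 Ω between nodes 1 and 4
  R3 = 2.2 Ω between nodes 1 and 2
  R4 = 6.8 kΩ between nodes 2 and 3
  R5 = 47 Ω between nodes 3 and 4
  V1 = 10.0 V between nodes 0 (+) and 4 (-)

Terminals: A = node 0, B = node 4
Nodal analysis, taking node 4 as the 0 V reference.
Source V1 fixes V_0 = 10 V.
KCL at each unknown node (sum of currents leaving = 0; resistances in Ω):
  Node 1: (V_1 - 10)/3900 + (V_1 - 0)/62 + (V_1 - V_2)/2.2 = 0
  Node 2: (V_2 - V_1)/2.2 + (V_2 - V_3)/6800 = 0
  Node 3: (V_3 - V_2)/6800 + (V_3 - 0)/47 = 0
Collecting terms (coefficients in siemens):
  0.4709·V_1 - 0.4545·V_2 = 0.002564
  0.4547·V_2 - 0.4545·V_1 - 0.0001471·V_3 = 0
  0.02142·V_3 - 0.0001471·V_2 = 0
Solving these 3 simultaneous equations (Gaussian elimination) gives:
  V_1 = 0.1551 V, V_2 = 0.1551 V, V_3 = 0.001064 V
I_R4 = (V_2 - V_3)/R4 = (0.1551 - 0.001064)/6800 = 0.00002265 A
|I_R4| = 0.00002265 A

Final answer: |I_R4| = 2.265e-05 A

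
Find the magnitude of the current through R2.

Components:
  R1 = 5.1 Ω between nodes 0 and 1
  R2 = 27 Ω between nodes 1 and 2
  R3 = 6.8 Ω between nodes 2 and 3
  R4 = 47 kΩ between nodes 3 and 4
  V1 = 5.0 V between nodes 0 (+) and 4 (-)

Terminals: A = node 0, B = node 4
Nodal analysis, taking node 4 as the 0 V reference.
Source V1 fixes V_0 = 5 V.
KCL at each unknown node (sum of currents leaving = 0; resistances in Ω):
  Node 1: (V_1 - 5)/5.1 + (V_1 - V_2)/27 = 0
  Node 2: (V_2 - V_1)/27 + (V_2 - V_3)/6.8 = 0
  Node 3: (V_3 - V_2)/6.8 + (V_3 - 0)/47000 = 0
Collecting terms (coefficients in siemens):
  0.2331·V_1 - 0.03704·V_2 = 0.9804
  0.1841·V_2 - 0.03704·V_1 - 0.1471·V_3 = 0
  0.1471·V_3 - 0.1471·V_2 = 0
Solving these 3 simultaneous equations (Gaussian elimination) gives:
  V_1 = 4.999 V, V_2 = 4.997 V, V_3 = 4.996 V
I_R2 = (V_1 - V_2)/R2 = (4.999 - 4.997)/27 = 0.0001063 A
|I_R2| = 0.0001063 A

Final answer: |I_R2| = 0.0001063 A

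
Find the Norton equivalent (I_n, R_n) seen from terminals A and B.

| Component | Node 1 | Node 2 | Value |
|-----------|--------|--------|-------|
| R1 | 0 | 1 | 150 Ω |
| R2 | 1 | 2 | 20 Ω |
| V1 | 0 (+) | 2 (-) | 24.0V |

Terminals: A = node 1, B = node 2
Find the Thévenin equivalent first; then I_n = V_th/R_th and R_n = R_th.
Step 1 — V_th is the open-circuit voltage V_A - V_B (nothing connected across the terminals).
Nodal analysis, taking node 2 as the 0 V reference.
Source V1 fixes V_0 = 24 V.
KCL at each unknown node (sum of currents leaving = 0; resistances in Ω):
  Node 1: (V_1 - 24)/150 + (V_1 - 0)/20 = 0
Collecting terms: 0.05667 × V_1 = 0.16  =>  V_1 = 2.824 V
V_th = V_1 - V_2 = 2.824 - 0 = 2.824 V
Step 2 — R_th: zero the source — replace V1 by a short circuit (node 2 merges into node 0) — and find the resistance seen between A (node 1) and B (node 0).
Reduce the network between node 1 (A) and node 0 (B) by series/parallel combination:
  Rp1 = R1 ‖ R2 (parallel, both between nodes 0 and 1) = 1/(1/150 + 1/20) = 17.65 Ω
R_th = 17.65 Ω
I_n = V_th/R_th = 2.824/17.65 = 0.16 A, and R_n = R_th = 17.65 Ω

Final answer: I_n = 0.16 A, R_n = 17.65 Ω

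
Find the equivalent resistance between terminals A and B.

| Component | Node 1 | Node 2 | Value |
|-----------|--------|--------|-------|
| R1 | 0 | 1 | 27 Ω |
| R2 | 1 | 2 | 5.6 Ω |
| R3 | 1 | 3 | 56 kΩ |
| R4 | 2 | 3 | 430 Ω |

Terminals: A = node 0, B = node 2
Reduce the network between node 0 (A) and node 2 (B) by series/parallel combination:
  Rs1 = R3 + R4 (series, joined only at node 3) = 56000 + 430 = 56430 Ω
  Rp1 = R2 ‖ Rs1 (parallel, both between nodes 1 and 2) = 1/(1/5.6 + 1/56430) = 5.599 Ω
  Rs2 = R1 + Rp1 (series, joined only at node 1) = 27 + 5.599 = 32.6 Ω
R_eq = 32.6 Ω

Final answer: 32.6 Ω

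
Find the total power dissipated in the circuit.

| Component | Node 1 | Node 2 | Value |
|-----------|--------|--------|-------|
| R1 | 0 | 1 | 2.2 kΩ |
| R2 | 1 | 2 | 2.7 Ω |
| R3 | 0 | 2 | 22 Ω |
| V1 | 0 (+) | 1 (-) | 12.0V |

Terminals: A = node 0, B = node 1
Nodal analysis, taking node 1 as the 0 V reference.
Source V1 fixes V_0 = 12 V.
KCL at each unknown node (sum of currents leaving = 0; resistances in Ω):
  Node 2: (V_2 - 0)/2.7 + (V_2 - 12)/22 = 0
Collecting terms: 0.4158 × V_2 = 0.5455  =>  V_2 = 1.312 V
Power in each resistor, P = (ΔV)²/R:
  P_R1 = (12 - 0)²/2200 = 0.06545 W
  P_R2 = (0 - 1.312)²/2.7 = 0.6373 W
  P_R3 = (12 - 1.312)²/22 = 5.193 W
P_total = P_R1 + P_R2 + P_R3 = 5.895 W

Final answer: 5.895 W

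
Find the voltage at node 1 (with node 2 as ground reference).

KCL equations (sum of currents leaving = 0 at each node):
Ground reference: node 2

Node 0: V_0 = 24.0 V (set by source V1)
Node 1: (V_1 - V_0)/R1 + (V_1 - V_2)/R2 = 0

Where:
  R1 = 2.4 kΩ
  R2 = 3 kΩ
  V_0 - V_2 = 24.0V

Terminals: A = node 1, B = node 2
Nodal analysis, taking node 2 as the 0 V reference.
Source V1 fixes V_0 = 24 V.
KCL at each unknown node (sum of currents leaving = 0; resistances in Ω):
  Node 1: (V_1 - 24)/2400 + (V_1 - 0)/3000 = 0
Collecting terms: 0.00075 × V_1 = 0.01  =>  V_1 = 13.33 V
The requested potential is V_1 = 13.33 V.

Final answer: V_1 = 13.33 V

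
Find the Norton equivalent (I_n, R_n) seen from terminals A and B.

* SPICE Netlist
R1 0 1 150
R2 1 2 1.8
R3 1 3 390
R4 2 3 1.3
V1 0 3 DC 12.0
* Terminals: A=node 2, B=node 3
Find the Thévenin equivalent first; then I_n = V_th/R_th and R_n = R_th.
Step 1 — V_th is the open-circuit voltage V_A - V_B (nothing connected across the terminals).
Nodal analysis, taking node 3 as the 0 V reference.
Source V1 fixes V_0 = 12 V.
KCL at each unknown node (sum of currents leaving = 0; resistances in Ω):
  Node 1: (V_1 - 12)/150 + (V_1 - V_2)/1.8 + (V_1 - 0)/390 = 0
  Node 2: (V_2 - V_1)/1.8 + (V_2 - 0)/1.3 = 0
Collecting terms (coefficients in siemens):
  0.5648·V_1 - 0.5556·V_2 = 0.08
  1.325·V_2 - 0.5556·V_1 = 0
Determinant D = (0.5648)(1.325) - (-0.5556)(-0.5556) = 0.4396
V_1 = [(0.08)(1.325) - (-0.5556)(0)]/D = 0.2411 V
V_2 = [(0.5648)(0) - (0.08)(-0.5556)]/D = 0.1011 V
V_th = V_2 - V_3 = 0.1011 - 0 = 0.1011 V
Step 2 — R_th: zero the source — replace V1 by a short circuit (node 3 merges into node 0) — and find the resistance seen between A (node 2) and B (node 0).
Reduce the network between node 2 (A) and node 0 (B) by series/parallel combination:
  Rp1 = R1 ‖ R3 (parallel, both between nodes 0 and 1) = 1/(1/150 + 1/390) = 108.3 Ω
  Rs1 = R2 + Rp1 (series, joined only at node 1) = 1.8 + 108.3 = 110.1 Ω
  Rp2 = R4 ‖ Rs1 (parallel, both between nodes 0 and 2) = 1/(1/1.3 + 1/110.1) = 1.285 Ω
R_th = 1.285 Ω
I_n = V_th/R_th = 0.1011/1.285 = 0.07869 A, and R_n = R_th = 1.285 Ω

Final answer: I_n = 0.07869 A, R_n = 1.285 Ω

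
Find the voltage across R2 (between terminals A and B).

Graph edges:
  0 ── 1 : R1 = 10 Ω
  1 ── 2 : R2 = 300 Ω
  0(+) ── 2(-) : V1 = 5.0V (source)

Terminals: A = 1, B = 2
R1 and R2 are in series across V1 (node 0 → node 1 → node 2), and the output A–B is taken across R2, so this is a voltage divider.
Series current: I = V1/(R1 + R2) = 5/(10 + 300) = 5/310 = 0.01613 A
V_R2 = I × R2 = V1 × R2/(R1 + R2) = 5 × 300/310 = 4.839 V

Final answer: 4.839 V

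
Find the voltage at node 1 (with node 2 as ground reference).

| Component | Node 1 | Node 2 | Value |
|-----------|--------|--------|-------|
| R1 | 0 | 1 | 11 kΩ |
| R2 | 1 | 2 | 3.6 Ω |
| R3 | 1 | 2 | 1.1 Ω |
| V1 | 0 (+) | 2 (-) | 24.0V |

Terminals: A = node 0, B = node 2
Nodal analysis, taking node 2 as the 0 V reference.
Source V1 fixes V_0 = 24 V.
KCL at each unknown node (sum of currents leaving = 0; resistances in Ω):
  Node 1: (V_1 - 24)/11000 + (V_1 - 0)/3.6 + (V_1 - 0)/1.1 = 0
Collecting terms: 1.187 × V_1 = 0.002182  =>  V_1 = 0.001838 V
The requested potential is V_1 = 0.001838 V.

Final answer: V_1 = 0.001838 V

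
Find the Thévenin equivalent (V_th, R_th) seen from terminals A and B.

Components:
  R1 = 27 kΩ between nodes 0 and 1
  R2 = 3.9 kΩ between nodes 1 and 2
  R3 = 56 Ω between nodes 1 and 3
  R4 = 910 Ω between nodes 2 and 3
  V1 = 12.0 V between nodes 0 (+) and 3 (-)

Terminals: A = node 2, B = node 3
Step 1 — V_th is the open-circuit voltage V_A - V_B (nothing connected across the terminals).
Nodal analysis, taking node 3 as the 0 V reference.
Source V1 fixes V_0 = 12 V.
KCL at each unknown node (sum of currents leaving = 0; resistances in Ω):
  Node 1: (V_1 - 12)/27000 + (V_1 - V_2)/3900 + (V_1 - 0)/56 = 0
  Node 2: (V_2 - V_1)/3900 + (V_2 - 0)/910 = 0
Collecting terms (coefficients in siemens):
  0.01815·V_1 - 0.0002564·V_2 = 0.0004444
  0.001355·V_2 - 0.0002564·V_1 = 0
Determinant D = (0.01815)(0.001355) - (-0.0002564)(-0.0002564) = 0.00002453
V_1 = [(0.0004444)(0.001355) - (-0.0002564)(0)]/D = 0.02455 V
V_2 = [(0.01815)(0) - (0.0004444)(-0.0002564)]/D = 0.004645 V
V_th = V_2 - V_3 = 0.004645 - 0 = 0.004645 V
Step 2 — R_th: zero the source — replace V1 by a short circuit (node 3 merges into node 0) — and find the resistance seen between A (node 2) and B (node 0).
Reduce the network between node 2 (A) and node 0 (B) by series/parallel combination:
  Rp1 = R1 ‖ R3 (parallel, both between nodes 0 and 1) = 1/(1/27000 + 1/56) = 55.88 Ω
  Rs1 = R2 + Rp1 (series, joined only at node 1) = 3900 + 55.88 = 3956 Ω
  Rp2 = R4 ‖ Rs1 (parallel, both between nodes 0 and 2) = 1/(1/910 + 1/3956) = 739.8 Ω
R_th = 739.8 Ω

Final answer: V_th = 0.004645 V, R_th = 739.8 Ω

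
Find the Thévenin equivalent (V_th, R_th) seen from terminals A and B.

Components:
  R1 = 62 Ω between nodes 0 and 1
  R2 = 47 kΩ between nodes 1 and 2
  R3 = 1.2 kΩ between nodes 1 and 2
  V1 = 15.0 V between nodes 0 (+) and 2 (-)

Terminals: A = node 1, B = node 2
Step 1 — V_th is the open-circuit voltage V_A - V_B (nothing connected across the terminals).
Nodal analysis, taking node 2 as the 0 V reference.
Source V1 fixes V_0 = 15 V.
KCL at each unknown node (sum of currents leaving = 0; resistances in Ω):
  Node 1: (V_1 - 15)/62 + (V_1 - 0)/47000 + (V_1 - 0)/1200 = 0
Collecting terms: 0.01698 × V_1 = 0.2419  =>  V_1 = 14.25 V
V_th = V_1 - V_2 = 14.25 - 0 = 14.25 V
Step 2 — R_th: zero the source — replace V1 by a short circuit (node 2 merges into node 0) — and find the resistance seen between A (node 1) and B (node 0).
Reduce the network between node 1 (A) and node 0 (B) by series/parallel combination:
  Rp1 = R1 ‖ R2 ‖ R3 (parallel, all between nodes 0 and 1) = 1/(1/62 + 1/47000 + 1/1200) = 58.88 Ω
R_th = 58.88 Ω

Final answer: V_th = 14.25 V, R_th = 58.88 Ω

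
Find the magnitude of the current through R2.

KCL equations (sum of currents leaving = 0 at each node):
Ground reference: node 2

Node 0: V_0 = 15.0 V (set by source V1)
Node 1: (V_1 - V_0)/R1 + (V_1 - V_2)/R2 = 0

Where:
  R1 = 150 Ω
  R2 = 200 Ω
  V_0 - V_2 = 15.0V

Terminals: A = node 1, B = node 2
Nodal analysis, taking node 2 as the 0 V reference.
Source V1 fixes V_0 = 15 V.
KCL at each unknown node (sum of currents leaving = 0; resistances in Ω):
  Node 1: (V_1 - 15)/150 + (V_1 - 0)/200 = 0
Collecting terms: 0.01167 × V_1 = 0.1  =>  V_1 = 8.571 V
I_R2 = (V_1 - V_2)/R2 = (8.571 - 0)/200 = 0.04286 A
|I_R2| = 0.04286 A

Final answer: |I_R2| = 0.04286 A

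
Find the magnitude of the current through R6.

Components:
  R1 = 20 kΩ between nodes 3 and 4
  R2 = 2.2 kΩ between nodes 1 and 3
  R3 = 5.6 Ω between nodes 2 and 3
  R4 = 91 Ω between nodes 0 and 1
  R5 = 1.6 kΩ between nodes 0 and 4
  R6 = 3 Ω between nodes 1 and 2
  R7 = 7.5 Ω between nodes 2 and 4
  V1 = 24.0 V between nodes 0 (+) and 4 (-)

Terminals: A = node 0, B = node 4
Nodal analysis, taking node 4 as the 0 V reference.
Source V1 fixes V_0 = 24 V.
KCL at each unknown node (sum of currents leaving = 0; resistances in Ω):
  Node 1: (V_1 - V_3)/2200 + (V_1 - 24)/91 + (V_1 - V_2)/3 = 0
  Node 2: (V_2 - V_3)/5.6 + (V_2 - V_1)/3 + (V_2 - 0)/7.5 = 0
  Node 3: (V_3 - 0)/20000 + (V_3 - V_1)/2200 + (V_3 - V_2)/5.6 = 0
Collecting terms (coefficients in siemens):
  0.3448·V_1 - 0.3333·V_2 - 0.0004545·V_3 = 0.2637
  0.6452·V_2 - 0.3333·V_1 - 0.1786·V_3 = 0
  0.1791·V_3 - 0.0004545·V_1 - 0.1786·V_2 = 0
Solving these 3 simultaneous equations (Gaussian elimination) gives:
  V_1 = 2.481 V, V_2 = 1.773 V, V_3 = 1.774 V
I_R6 = (V_1 - V_2)/R6 = (2.481 - 1.773)/3 = 0.2361 A
|I_R6| = 0.2361 A

Final answer: |I_R6| = 0.2361 A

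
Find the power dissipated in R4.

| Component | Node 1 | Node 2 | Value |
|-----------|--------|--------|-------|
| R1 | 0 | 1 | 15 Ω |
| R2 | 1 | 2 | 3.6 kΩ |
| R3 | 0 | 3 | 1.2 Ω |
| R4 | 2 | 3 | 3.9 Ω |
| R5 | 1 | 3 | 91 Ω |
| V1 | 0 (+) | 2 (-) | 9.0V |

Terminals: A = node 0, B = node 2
Nodal analysis, taking node 2 as the 0 V reference.
Source V1 fixes V_0 = 9 V.
KCL at each unknown node (sum of currents leaving = 0; resistances in Ω):
  Node 1: (V_1 - 9)/15 + (V_1 - 0)/3600 + (V_1 - V_3)/91 = 0
  Node 3: (V_3 - 9)/1.2 + (V_3 - 0)/3.9 + (V_3 - V_1)/91 = 0
Collecting terms (coefficients in siemens):
  0.07793·V_1 - 0.01099·V_3 = 0.6
  1.101·V_3 - 0.01099·V_1 = 7.5
Determinant D = (0.07793)(1.101) - (-0.01099)(-0.01099) = 0.08566
V_1 = [(0.6)(1.101) - (-0.01099)(7.5)]/D = 8.672 V
V_3 = [(0.07793)(7.5) - (0.6)(-0.01099)]/D = 6.9 V
I_R4 = (V_2 - V_3)/R4 = (0 - 6.9)/3.9 = -1.769 A
P_R4 = I_R4² × R4 = (-1.769)² × 3.9 = 12.21 W

Final answer: 12.21 W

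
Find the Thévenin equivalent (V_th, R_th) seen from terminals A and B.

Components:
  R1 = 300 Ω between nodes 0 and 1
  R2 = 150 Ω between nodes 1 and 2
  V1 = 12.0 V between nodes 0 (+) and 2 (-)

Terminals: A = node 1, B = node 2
Step 1 — V_th is the open-circuit voltage V_A - V_B (nothing connected across the terminals).
Nodal analysis, taking node 2 as the 0 V reference.
Source V1 fixes V_0 = 12 V.
KCL at each unknown node (sum of currents leaving = 0; resistances in Ω):
  Node 1: (V_1 - 12)/300 + (V_1 - 0)/150 = 0
Collecting terms: 0.01 × V_1 = 0.04  =>  V_1 = 4 V
V_th = V_1 - V_2 = 4 - 0 = 4 V
Step 2 — R_th: zero the source — replace V1 by a short circuit (node 2 merges into node 0) — and find the resistance seen between A (node 1) and B (node 0).
Reduce the network between node 1 (A) and node 0 (B) by series/parallel combination:
  Rp1 = R1 ‖ R2 (parallel, both between nodes 0 and 1) = 1/(1/300 + 1/150) = 100 Ω
R_th = 100 Ω

Final answer: V_th = 4 V, R_th = 100 Ω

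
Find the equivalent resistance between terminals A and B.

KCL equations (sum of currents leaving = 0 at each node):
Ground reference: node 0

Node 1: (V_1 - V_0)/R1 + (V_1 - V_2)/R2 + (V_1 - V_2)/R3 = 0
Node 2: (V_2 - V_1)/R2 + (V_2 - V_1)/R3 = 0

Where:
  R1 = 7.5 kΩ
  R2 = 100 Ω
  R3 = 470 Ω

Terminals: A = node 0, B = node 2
Reduce the network between node 0 (A) and node 2 (B) by series/parallel combination:
  Rp1 = R2 ‖ R3 (parallel, both between nodes 1 and 2) = 1/(1/100 + 1/470) = 82.46 Ω
  Rs1 = R1 + Rp1 (series, joined only at node 1) = 7500 + 82.46 = 7582 Ω
R_eq = 7.582 kΩ

Final answer: 7.582 kΩ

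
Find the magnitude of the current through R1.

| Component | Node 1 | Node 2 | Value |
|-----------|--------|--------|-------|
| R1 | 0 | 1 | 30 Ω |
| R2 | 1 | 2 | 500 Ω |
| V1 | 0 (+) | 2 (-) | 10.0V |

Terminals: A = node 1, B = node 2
Nodal analysis, taking node 2 as the 0 V reference.
Source V1 fixes V_0 = 10 V.
KCL at each unknown node (sum of currents leaving = 0; resistances in Ω):
  Node 1: (V_1 - 10)/30 + (V_1 - 0)/500 = 0
Collecting terms: 0.03533 × V_1 = 0.3333  =>  V_1 = 9.434 V
I_R1 = (V_0 - V_1)/R1 = (10 - 9.434)/30 = 0.01887 A
|I_R1| = 0.01887 A

Final answer: |I_R1| = 0.01887 A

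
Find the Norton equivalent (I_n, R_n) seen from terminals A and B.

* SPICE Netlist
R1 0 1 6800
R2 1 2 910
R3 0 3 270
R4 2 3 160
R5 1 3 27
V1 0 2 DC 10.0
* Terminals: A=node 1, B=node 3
Find the Thévenin equivalent first; then I_n = V_th/R_th and R_n = R_th.
Step 1 — V_th is the open-circuit voltage V_A - V_B (nothing connected across the terminals).
Nodal analysis, taking node 2 as the 0 V reference.
Source V1 fixes V_0 = 10 V.
KCL at each unknown node (sum of currents leaving = 0; resistances in Ω):
  Node 1: (V_1 - 10)/6800 + (V_1 - 0)/910 + (V_1 - V_3)/27 = 0
  Node 3: (V_3 - 10)/270 + (V_3 - 0)/160 + (V_3 - V_1)/27 = 0
Collecting terms (coefficients in siemens):
  0.03828·V_1 - 0.03704·V_3 = 0.001471
  0.04699·V_3 - 0.03704·V_1 = 0.03704
Determinant D = (0.03828)(0.04699) - (-0.03704)(-0.03704) = 0.0004272
V_1 = [(0.001471)(0.04699) - (-0.03704)(0.03704)]/D = 3.373 V
V_3 = [(0.03828)(0.03704) - (0.001471)(-0.03704)]/D = 3.446 V
V_th = V_1 - V_3 = 3.373 - 3.446 = -0.07376 V
Step 2 — R_th: zero the source — replace V1 by a short circuit (node 2 merges into node 0) — and find the resistance seen between A (node 1) and B (node 3).
Reduce the network between node 1 (A) and node 3 (B) by series/parallel combination:
  Rp1 = R1 ‖ R2 (parallel, both between nodes 0 and 1) = 1/(1/6800 + 1/910) = 802.6 Ω
  Rp2 = R3 ‖ R4 (parallel, both between nodes 0 and 3) = 1/(1/270 + 1/160) = 100.5 Ω
  Rs1 = Rp1 + Rp2 (series, joined only at node 0) = 802.6 + 100.5 = 903.1 Ω
  Rp3 = R5 ‖ Rs1 (parallel, both between nodes 1 and 3) = 1/(1/27 + 1/903.1) = 26.22 Ω
R_th = 26.22 Ω
I_n = V_th/R_th = -0.07376/26.22 = -0.002813 A, and R_n = R_th = 26.22 Ω

Final answer: I_n = -0.002813 A, R_n = 26.22 Ω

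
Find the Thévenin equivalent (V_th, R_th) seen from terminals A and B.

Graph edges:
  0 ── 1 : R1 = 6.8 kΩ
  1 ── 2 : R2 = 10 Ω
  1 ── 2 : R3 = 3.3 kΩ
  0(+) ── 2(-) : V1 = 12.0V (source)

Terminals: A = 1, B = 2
Step 1 — V_th is the open-circuit voltage V_A - V_B (nothing connected across the terminals).
Nodal analysis, taking node 2 as the 0 V reference.
Source V1 fixes V_0 = 12 V.
KCL at each unknown node (sum of currents leaving = 0; resistances in Ω):
  Node 1: (V_1 - 12)/6800 + (V_1 - 0)/10 + (V_1 - 0)/3300 = 0
Collecting terms: 0.1005 × V_1 = 0.001765  =>  V_1 = 0.01757 V
V_th = V_1 - V_2 = 0.01757 - 0 = 0.01757 V
Step 2 — R_th: zero the source — replace V1 by a short circuit (node 2 merges into node 0) — and find the resistance seen between A (node 1) and B (node 0).
Reduce the network between node 1 (A) and node 0 (B) by series/parallel combination:
  Rp1 = R1 ‖ R2 ‖ R3 (parallel, all between nodes 0 and 1) = 1/(1/6800 + 1/10 + 1/3300) = 9.955 Ω
R_th = 9.955 Ω

Final answer: V_th = 0.01757 V, R_th = 9.955 Ω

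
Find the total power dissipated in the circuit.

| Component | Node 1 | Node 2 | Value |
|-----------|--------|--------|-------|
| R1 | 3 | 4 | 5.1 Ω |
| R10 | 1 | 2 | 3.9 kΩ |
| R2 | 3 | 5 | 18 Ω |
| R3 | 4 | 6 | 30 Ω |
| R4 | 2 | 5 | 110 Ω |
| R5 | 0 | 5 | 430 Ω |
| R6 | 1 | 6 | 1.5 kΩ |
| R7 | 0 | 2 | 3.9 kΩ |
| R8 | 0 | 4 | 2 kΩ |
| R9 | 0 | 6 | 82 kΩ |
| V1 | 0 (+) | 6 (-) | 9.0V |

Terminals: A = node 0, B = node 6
Nodal analysis, taking node 6 as the 0 V reference.
Source V1 fixes V_0 = 9 V.
KCL at each unknown node (sum of currents leaving = 0; resistances in Ω):
  Node 1: (V_1 - 0)/1500 + (V_1 - V_2)/3900 = 0
  Node 2: (V_2 - V_5)/110 + (V_2 - 9)/3900 + (V_2 - V_1)/3900 = 0
  Node 3: (V_3 - V_4)/5.1 + (V_3 - V_5)/18 = 0
  Node 4: (V_4 - V_3)/5.1 + (V_4 - 0)/30 + (V_4 - 9)/2000 = 0
  Node 5: (V_5 - V_3)/18 + (V_5 - V_2)/110 + (V_5 - 9)/430 = 0
Collecting terms (coefficients in siemens):
  0.0009231·V_1 - 0.0002564·V_2 = 0
  0.009604·V_2 - 0.0002564·V_1 - 0.009091·V_5 = 0.002308
  0.2516·V_3 - 0.1961·V_4 - 0.05556·V_5 = 0
  0.2299·V_4 - 0.1961·V_3 = 0.0045
  0.06697·V_5 - 0.009091·V_2 - 0.05556·V_3 = 0.02093
Solving these 5 simultaneous equations (Gaussian elimination) gives:
  V_1 = 0.3799 V, V_2 = 1.368 V, V_3 = 0.8223 V, V_4 = 0.7209 V
  V_5 = 1.18 V
Power in each resistor, P = (ΔV)²/R:
  P_R1 = (0.8223 - 0.7209)²/5.1 = 0.002017 W
  P_R2 = (0.8223 - 1.18)²/18 = 0.00712 W
  P_R3 = (0.7209 - 0)²/30 = 0.01732 W
  P_R4 = (1.368 - 1.18)²/110 = 0.0003193 W
  P_R5 = (9 - 1.18)²/430 = 0.1422 W
  P_R6 = (0.3799 - 0)²/1500 = 0.00009623 W
  P_R7 = (9 - 1.368)²/3900 = 0.01494 W
  P_R8 = (9 - 0.7209)²/2000 = 0.03427 W
  P_R9 = (9 - 0)²/82000 = 0.0009878 W
  P_R10 = (0.3799 - 1.368)²/3900 = 0.0002502 W
P_total = P_R1 + P_R2 + P_R3 + P_R4 + P_R5 + P_R6 + P_R7 + P_R8 + P_R9 + P_R10 = 0.2195 W

Final answer: 0.2195 W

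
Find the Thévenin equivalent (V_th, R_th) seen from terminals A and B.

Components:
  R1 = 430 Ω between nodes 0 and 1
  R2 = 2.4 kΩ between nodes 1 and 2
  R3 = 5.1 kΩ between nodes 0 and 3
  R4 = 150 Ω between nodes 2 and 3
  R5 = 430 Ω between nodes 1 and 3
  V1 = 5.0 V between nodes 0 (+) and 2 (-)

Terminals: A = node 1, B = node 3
Step 1 — V_th is the open-circuit voltage V_A - V_B (nothing connected across the terminals).
Nodal analysis, taking node 2 as the 0 V reference.
Source V1 fixes V_0 = 5 V.
KCL at each unknown node (sum of currents leaving = 0; resistances in Ω):
  Node 1: (V_1 - 5)/430 + (V_1 - 0)/2400 + (V_1 - V_3)/430 = 0
  Node 3: (V_3 - 5)/5100 + (V_3 - 0)/150 + (V_3 - V_1)/430 = 0
Collecting terms (coefficients in siemens):
  0.005068·V_1 - 0.002326·V_3 = 0.01163
  0.009188·V_3 - 0.002326·V_1 = 0.0009804
Determinant D = (0.005068)(0.009188) - (-0.002326)(-0.002326) = 0.00004116
V_1 = [(0.01163)(0.009188) - (-0.002326)(0.0009804)]/D = 2.651 V
V_3 = [(0.005068)(0.0009804) - (0.01163)(-0.002326)]/D = 0.7778 V
V_th = V_1 - V_3 = 2.651 - 0.7778 = 1.874 V
Step 2 — R_th: zero the source — replace V1 by a short circuit (node 2 merges into node 0) — and find the resistance seen between A (node 1) and B (node 3).
Reduce the network between node 1 (A) and node 3 (B) by series/parallel combination:
  Rp1 = R1 ‖ R2 (parallel, both between nodes 0 and 1) = 1/(1/430 + 1/2400) = 364.7 Ω
  Rp2 = R3 ‖ R4 (parallel, both between nodes 0 and 3) = 1/(1/5100 + 1/150) = 145.7 Ω
  Rs1 = Rp1 + Rp2 (series, joined only at node 0) = 364.7 + 145.7 = 510.4 Ω
  Rp3 = R5 ‖ Rs1 (parallel, both between nodes 1 and 3) = 1/(1/430 + 1/510.4) = 233.4 Ω
R_th = 233.4 Ω

Final answer: V_th = 1.874 V, R_th = 233.4 Ω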